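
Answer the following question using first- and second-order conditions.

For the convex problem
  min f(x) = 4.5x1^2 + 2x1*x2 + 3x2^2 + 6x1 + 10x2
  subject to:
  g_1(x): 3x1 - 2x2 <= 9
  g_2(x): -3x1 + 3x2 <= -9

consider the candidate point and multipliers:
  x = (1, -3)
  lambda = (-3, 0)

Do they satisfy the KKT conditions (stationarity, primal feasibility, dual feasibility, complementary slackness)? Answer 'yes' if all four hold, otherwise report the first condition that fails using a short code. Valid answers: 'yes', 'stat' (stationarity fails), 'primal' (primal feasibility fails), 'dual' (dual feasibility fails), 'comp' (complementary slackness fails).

Gradient of f: grad f(x) = Q x + c = (9, -6)
Constraint values g_i(x) = a_i^T x - b_i:
  g_1((1, -3)) = 0
  g_2((1, -3)) = -3
Stationarity residual: grad f(x) + sum_i lambda_i a_i = (0, 0)
  -> stationarity OK
Primal feasibility (all g_i <= 0): OK
Dual feasibility (all lambda_i >= 0): FAILS
Complementary slackness (lambda_i * g_i(x) = 0 for all i): OK

Verdict: the first failing condition is dual_feasibility -> dual.

dual


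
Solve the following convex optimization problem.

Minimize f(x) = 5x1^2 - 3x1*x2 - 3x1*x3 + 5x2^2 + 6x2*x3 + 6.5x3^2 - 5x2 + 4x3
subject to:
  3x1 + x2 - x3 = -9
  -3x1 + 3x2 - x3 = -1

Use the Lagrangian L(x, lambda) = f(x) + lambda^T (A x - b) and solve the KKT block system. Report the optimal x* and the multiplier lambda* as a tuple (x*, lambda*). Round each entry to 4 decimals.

Form the Lagrangian:
  L(x, lambda) = (1/2) x^T Q x + c^T x + lambda^T (A x - b)
Stationarity (grad_x L = 0): Q x + c + A^T lambda = 0.
Primal feasibility: A x = b.

This gives the KKT block system:
  [ Q   A^T ] [ x     ]   [-c ]
  [ A    0  ] [ lambda ] = [ b ]

Solving the linear system:
  x*      = (-2.0137, -2.0411, 0.9178)
  lambda* = (7.6575, 2.0685)
  f(x*)   = 42.4315

x* = (-2.0137, -2.0411, 0.9178), lambda* = (7.6575, 2.0685)


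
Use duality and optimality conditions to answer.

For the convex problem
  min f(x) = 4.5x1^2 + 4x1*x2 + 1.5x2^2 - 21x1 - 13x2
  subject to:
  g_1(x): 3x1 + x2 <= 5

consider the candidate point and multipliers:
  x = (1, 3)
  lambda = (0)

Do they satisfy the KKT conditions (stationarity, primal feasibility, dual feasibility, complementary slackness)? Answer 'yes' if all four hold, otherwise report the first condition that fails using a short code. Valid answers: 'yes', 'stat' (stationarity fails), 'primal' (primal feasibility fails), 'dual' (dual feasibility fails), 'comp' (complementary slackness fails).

Gradient of f: grad f(x) = Q x + c = (0, 0)
Constraint values g_i(x) = a_i^T x - b_i:
  g_1((1, 3)) = 1
Stationarity residual: grad f(x) + sum_i lambda_i a_i = (0, 0)
  -> stationarity OK
Primal feasibility (all g_i <= 0): FAILS
Dual feasibility (all lambda_i >= 0): OK
Complementary slackness (lambda_i * g_i(x) = 0 for all i): OK

Verdict: the first failing condition is primal_feasibility -> primal.

primal


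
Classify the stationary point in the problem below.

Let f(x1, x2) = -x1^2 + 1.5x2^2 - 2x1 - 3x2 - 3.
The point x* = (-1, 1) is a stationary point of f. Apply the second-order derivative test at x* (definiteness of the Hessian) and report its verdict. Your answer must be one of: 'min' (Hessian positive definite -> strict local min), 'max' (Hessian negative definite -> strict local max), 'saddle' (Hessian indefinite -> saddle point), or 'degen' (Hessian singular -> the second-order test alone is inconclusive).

Compute the Hessian H = grad^2 f:
  H = [[-2, 0], [0, 3]]
Verify stationarity: grad f(x*) = H x* + g = (0, 0).
Eigenvalues of H: -2, 3.
Eigenvalues have mixed signs, so H is indefinite -> x* is a saddle point.

saddle


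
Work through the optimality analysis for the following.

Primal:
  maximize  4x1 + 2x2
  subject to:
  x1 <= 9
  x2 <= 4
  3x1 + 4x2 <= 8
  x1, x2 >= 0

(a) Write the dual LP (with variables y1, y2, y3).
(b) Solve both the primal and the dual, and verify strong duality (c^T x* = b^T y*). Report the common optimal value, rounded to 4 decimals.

The standard primal-dual pair for 'max c^T x s.t. A x <= b, x >= 0' is:
  Dual:  min b^T y  s.t.  A^T y >= c,  y >= 0.

So the dual LP is:
  minimize  9y1 + 4y2 + 8y3
  subject to:
    y1 + 3y3 >= 4
    y2 + 4y3 >= 2
    y1, y2, y3 >= 0

Solving the primal: x* = (2.6667, 0).
  primal value c^T x* = 10.6667.
Solving the dual: y* = (0, 0, 1.3333).
  dual value b^T y* = 10.6667.
Strong duality: c^T x* = b^T y*. Confirmed.

10.6667


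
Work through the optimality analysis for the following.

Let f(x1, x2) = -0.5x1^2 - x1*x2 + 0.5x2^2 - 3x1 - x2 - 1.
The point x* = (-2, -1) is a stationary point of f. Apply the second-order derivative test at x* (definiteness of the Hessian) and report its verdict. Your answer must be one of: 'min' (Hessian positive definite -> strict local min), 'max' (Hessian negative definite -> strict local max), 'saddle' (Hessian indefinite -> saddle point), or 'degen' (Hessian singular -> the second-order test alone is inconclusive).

Compute the Hessian H = grad^2 f:
  H = [[-1, -1], [-1, 1]]
Verify stationarity: grad f(x*) = H x* + g = (0, 0).
Eigenvalues of H: -1.4142, 1.4142.
Eigenvalues have mixed signs, so H is indefinite -> x* is a saddle point.

saddle


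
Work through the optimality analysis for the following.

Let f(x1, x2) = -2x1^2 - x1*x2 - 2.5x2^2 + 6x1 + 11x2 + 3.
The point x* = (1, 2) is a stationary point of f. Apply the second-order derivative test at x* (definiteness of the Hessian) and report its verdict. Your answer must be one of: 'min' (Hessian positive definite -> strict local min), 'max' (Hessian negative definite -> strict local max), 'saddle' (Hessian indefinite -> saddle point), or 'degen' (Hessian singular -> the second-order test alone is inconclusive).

Compute the Hessian H = grad^2 f:
  H = [[-4, -1], [-1, -5]]
Verify stationarity: grad f(x*) = H x* + g = (0, 0).
Eigenvalues of H: -5.618, -3.382.
Both eigenvalues < 0, so H is negative definite -> x* is a strict local max.

max


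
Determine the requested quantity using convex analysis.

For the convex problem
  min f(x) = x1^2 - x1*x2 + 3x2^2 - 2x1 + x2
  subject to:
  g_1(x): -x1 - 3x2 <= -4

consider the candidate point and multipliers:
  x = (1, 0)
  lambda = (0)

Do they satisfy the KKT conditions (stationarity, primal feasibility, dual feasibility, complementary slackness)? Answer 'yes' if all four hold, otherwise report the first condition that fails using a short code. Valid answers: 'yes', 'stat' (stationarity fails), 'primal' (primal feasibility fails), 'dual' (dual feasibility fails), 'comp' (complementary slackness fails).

Gradient of f: grad f(x) = Q x + c = (0, 0)
Constraint values g_i(x) = a_i^T x - b_i:
  g_1((1, 0)) = 3
Stationarity residual: grad f(x) + sum_i lambda_i a_i = (0, 0)
  -> stationarity OK
Primal feasibility (all g_i <= 0): FAILS
Dual feasibility (all lambda_i >= 0): OK
Complementary slackness (lambda_i * g_i(x) = 0 for all i): OK

Verdict: the first failing condition is primal_feasibility -> primal.

primal


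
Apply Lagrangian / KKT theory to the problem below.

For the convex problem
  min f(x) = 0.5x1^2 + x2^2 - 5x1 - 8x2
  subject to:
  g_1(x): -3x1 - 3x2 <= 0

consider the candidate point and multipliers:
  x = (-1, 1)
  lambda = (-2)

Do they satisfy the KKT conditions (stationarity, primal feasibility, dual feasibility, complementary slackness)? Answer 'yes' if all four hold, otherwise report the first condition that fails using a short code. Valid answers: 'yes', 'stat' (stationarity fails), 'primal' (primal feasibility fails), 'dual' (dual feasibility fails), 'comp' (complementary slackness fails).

Gradient of f: grad f(x) = Q x + c = (-6, -6)
Constraint values g_i(x) = a_i^T x - b_i:
  g_1((-1, 1)) = 0
Stationarity residual: grad f(x) + sum_i lambda_i a_i = (0, 0)
  -> stationarity OK
Primal feasibility (all g_i <= 0): OK
Dual feasibility (all lambda_i >= 0): FAILS
Complementary slackness (lambda_i * g_i(x) = 0 for all i): OK

Verdict: the first failing condition is dual_feasibility -> dual.

dual


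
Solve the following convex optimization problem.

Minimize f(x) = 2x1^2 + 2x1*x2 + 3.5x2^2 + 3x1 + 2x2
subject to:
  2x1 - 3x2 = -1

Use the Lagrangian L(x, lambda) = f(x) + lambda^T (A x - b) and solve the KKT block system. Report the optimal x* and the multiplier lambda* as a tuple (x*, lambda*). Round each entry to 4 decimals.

Form the Lagrangian:
  L(x, lambda) = (1/2) x^T Q x + c^T x + lambda^T (A x - b)
Stationarity (grad_x L = 0): Q x + c + A^T lambda = 0.
Primal feasibility: A x = b.

This gives the KKT block system:
  [ Q   A^T ] [ x     ]   [-c ]
  [ A    0  ] [ lambda ] = [ b ]

Solving the linear system:
  x*      = (-0.6705, -0.1136)
  lambda* = (-0.0455)
  f(x*)   = -1.142

x* = (-0.6705, -0.1136), lambda* = (-0.0455)


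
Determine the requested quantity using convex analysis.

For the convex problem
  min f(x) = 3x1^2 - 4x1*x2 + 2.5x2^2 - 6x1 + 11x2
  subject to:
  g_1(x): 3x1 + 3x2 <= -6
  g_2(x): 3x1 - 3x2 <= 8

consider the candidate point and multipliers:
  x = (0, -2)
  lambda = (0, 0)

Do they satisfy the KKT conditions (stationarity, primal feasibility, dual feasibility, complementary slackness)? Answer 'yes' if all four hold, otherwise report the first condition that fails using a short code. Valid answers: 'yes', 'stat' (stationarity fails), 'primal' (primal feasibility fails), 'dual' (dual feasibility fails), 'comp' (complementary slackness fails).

Gradient of f: grad f(x) = Q x + c = (2, 1)
Constraint values g_i(x) = a_i^T x - b_i:
  g_1((0, -2)) = 0
  g_2((0, -2)) = -2
Stationarity residual: grad f(x) + sum_i lambda_i a_i = (2, 1)
  -> stationarity FAILS
Primal feasibility (all g_i <= 0): OK
Dual feasibility (all lambda_i >= 0): OK
Complementary slackness (lambda_i * g_i(x) = 0 for all i): OK

Verdict: the first failing condition is stationarity -> stat.

stat


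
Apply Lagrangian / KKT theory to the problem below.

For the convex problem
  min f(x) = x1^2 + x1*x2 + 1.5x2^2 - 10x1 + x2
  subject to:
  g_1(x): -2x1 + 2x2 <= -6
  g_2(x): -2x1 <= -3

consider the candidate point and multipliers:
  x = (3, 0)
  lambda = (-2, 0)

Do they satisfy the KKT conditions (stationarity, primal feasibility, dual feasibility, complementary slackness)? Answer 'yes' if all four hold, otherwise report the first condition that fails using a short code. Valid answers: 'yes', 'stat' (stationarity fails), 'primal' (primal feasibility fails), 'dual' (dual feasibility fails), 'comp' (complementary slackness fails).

Gradient of f: grad f(x) = Q x + c = (-4, 4)
Constraint values g_i(x) = a_i^T x - b_i:
  g_1((3, 0)) = 0
  g_2((3, 0)) = -3
Stationarity residual: grad f(x) + sum_i lambda_i a_i = (0, 0)
  -> stationarity OK
Primal feasibility (all g_i <= 0): OK
Dual feasibility (all lambda_i >= 0): FAILS
Complementary slackness (lambda_i * g_i(x) = 0 for all i): OK

Verdict: the first failing condition is dual_feasibility -> dual.

dual


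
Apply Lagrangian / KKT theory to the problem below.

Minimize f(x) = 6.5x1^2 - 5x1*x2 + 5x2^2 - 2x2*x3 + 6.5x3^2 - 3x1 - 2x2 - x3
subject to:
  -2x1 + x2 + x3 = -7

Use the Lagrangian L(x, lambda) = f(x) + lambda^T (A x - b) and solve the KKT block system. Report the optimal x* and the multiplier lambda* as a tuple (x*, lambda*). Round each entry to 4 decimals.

Form the Lagrangian:
  L(x, lambda) = (1/2) x^T Q x + c^T x + lambda^T (A x - b)
Stationarity (grad_x L = 0): Q x + c + A^T lambda = 0.
Primal feasibility: A x = b.

This gives the KKT block system:
  [ Q   A^T ] [ x     ]   [-c ]
  [ A    0  ] [ lambda ] = [ b ]

Solving the linear system:
  x*      = (2.6585, -0.4057, -1.2774)
  lambda* = (16.7943)
  f(x*)   = 55.8368

x* = (2.6585, -0.4057, -1.2774), lambda* = (16.7943)


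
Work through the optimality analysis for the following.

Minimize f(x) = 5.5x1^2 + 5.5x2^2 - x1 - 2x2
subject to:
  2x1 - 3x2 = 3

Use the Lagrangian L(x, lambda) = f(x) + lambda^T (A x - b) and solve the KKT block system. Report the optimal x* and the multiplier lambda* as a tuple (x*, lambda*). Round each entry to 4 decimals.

Form the Lagrangian:
  L(x, lambda) = (1/2) x^T Q x + c^T x + lambda^T (A x - b)
Stationarity (grad_x L = 0): Q x + c + A^T lambda = 0.
Primal feasibility: A x = b.

This gives the KKT block system:
  [ Q   A^T ] [ x     ]   [-c ]
  [ A    0  ] [ lambda ] = [ b ]

Solving the linear system:
  x*      = (0.6084, -0.5944)
  lambda* = (-2.8462)
  f(x*)   = 4.5594

x* = (0.6084, -0.5944), lambda* = (-2.8462)


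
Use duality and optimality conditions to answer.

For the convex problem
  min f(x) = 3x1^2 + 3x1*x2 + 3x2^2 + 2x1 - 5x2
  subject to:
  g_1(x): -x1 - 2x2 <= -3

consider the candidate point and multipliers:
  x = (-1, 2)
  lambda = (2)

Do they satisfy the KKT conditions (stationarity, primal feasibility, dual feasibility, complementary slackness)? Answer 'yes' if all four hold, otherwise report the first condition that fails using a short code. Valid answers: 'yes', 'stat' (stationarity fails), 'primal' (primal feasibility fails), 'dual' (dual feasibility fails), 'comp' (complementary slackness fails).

Gradient of f: grad f(x) = Q x + c = (2, 4)
Constraint values g_i(x) = a_i^T x - b_i:
  g_1((-1, 2)) = 0
Stationarity residual: grad f(x) + sum_i lambda_i a_i = (0, 0)
  -> stationarity OK
Primal feasibility (all g_i <= 0): OK
Dual feasibility (all lambda_i >= 0): OK
Complementary slackness (lambda_i * g_i(x) = 0 for all i): OK

Verdict: yes, KKT holds.

yes


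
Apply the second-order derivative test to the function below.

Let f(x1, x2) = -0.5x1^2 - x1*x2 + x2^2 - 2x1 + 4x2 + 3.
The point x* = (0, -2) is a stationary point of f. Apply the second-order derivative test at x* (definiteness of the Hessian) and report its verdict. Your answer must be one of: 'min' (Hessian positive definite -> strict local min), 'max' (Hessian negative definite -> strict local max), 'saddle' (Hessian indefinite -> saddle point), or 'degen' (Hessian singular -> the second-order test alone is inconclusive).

Compute the Hessian H = grad^2 f:
  H = [[-1, -1], [-1, 2]]
Verify stationarity: grad f(x*) = H x* + g = (0, 0).
Eigenvalues of H: -1.3028, 2.3028.
Eigenvalues have mixed signs, so H is indefinite -> x* is a saddle point.

saddle


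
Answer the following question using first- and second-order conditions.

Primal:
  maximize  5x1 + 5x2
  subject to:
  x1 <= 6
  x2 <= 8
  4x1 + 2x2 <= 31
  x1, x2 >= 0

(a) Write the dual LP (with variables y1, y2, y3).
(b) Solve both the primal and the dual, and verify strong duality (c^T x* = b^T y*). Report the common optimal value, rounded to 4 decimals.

The standard primal-dual pair for 'max c^T x s.t. A x <= b, x >= 0' is:
  Dual:  min b^T y  s.t.  A^T y >= c,  y >= 0.

So the dual LP is:
  minimize  6y1 + 8y2 + 31y3
  subject to:
    y1 + 4y3 >= 5
    y2 + 2y3 >= 5
    y1, y2, y3 >= 0

Solving the primal: x* = (3.75, 8).
  primal value c^T x* = 58.75.
Solving the dual: y* = (0, 2.5, 1.25).
  dual value b^T y* = 58.75.
Strong duality: c^T x* = b^T y*. Confirmed.

58.75


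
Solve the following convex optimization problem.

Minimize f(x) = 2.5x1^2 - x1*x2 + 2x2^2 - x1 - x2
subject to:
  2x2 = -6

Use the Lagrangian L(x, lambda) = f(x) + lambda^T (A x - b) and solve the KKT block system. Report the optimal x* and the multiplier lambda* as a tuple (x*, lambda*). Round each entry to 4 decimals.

Form the Lagrangian:
  L(x, lambda) = (1/2) x^T Q x + c^T x + lambda^T (A x - b)
Stationarity (grad_x L = 0): Q x + c + A^T lambda = 0.
Primal feasibility: A x = b.

This gives the KKT block system:
  [ Q   A^T ] [ x     ]   [-c ]
  [ A    0  ] [ lambda ] = [ b ]

Solving the linear system:
  x*      = (-0.4, -3)
  lambda* = (6.3)
  f(x*)   = 20.6

x* = (-0.4, -3), lambda* = (6.3)


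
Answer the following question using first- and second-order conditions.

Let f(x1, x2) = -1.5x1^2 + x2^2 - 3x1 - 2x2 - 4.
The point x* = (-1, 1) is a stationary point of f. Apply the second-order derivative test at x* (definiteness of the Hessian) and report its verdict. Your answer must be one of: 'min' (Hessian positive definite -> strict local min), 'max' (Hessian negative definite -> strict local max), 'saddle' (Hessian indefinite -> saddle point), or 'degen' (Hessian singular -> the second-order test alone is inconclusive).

Compute the Hessian H = grad^2 f:
  H = [[-3, 0], [0, 2]]
Verify stationarity: grad f(x*) = H x* + g = (0, 0).
Eigenvalues of H: -3, 2.
Eigenvalues have mixed signs, so H is indefinite -> x* is a saddle point.

saddle


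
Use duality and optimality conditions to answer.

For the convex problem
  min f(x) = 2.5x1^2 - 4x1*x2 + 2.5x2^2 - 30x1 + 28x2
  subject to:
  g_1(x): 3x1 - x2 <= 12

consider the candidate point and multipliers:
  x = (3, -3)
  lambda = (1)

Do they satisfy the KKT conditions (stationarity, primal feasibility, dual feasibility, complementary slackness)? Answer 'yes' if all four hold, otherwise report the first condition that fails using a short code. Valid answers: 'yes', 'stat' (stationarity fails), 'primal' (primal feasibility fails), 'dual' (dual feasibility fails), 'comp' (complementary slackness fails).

Gradient of f: grad f(x) = Q x + c = (-3, 1)
Constraint values g_i(x) = a_i^T x - b_i:
  g_1((3, -3)) = 0
Stationarity residual: grad f(x) + sum_i lambda_i a_i = (0, 0)
  -> stationarity OK
Primal feasibility (all g_i <= 0): OK
Dual feasibility (all lambda_i >= 0): OK
Complementary slackness (lambda_i * g_i(x) = 0 for all i): OK

Verdict: yes, KKT holds.

yes


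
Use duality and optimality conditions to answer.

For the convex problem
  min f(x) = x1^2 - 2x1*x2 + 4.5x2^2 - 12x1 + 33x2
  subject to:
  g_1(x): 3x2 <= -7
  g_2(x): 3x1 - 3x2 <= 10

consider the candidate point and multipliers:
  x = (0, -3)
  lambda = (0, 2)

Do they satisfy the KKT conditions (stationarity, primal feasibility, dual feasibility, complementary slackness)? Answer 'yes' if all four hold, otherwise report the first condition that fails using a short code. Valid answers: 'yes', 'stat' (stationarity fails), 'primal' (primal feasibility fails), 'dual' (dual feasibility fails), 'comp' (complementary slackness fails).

Gradient of f: grad f(x) = Q x + c = (-6, 6)
Constraint values g_i(x) = a_i^T x - b_i:
  g_1((0, -3)) = -2
  g_2((0, -3)) = -1
Stationarity residual: grad f(x) + sum_i lambda_i a_i = (0, 0)
  -> stationarity OK
Primal feasibility (all g_i <= 0): OK
Dual feasibility (all lambda_i >= 0): OK
Complementary slackness (lambda_i * g_i(x) = 0 for all i): FAILS

Verdict: the first failing condition is complementary_slackness -> comp.

comp


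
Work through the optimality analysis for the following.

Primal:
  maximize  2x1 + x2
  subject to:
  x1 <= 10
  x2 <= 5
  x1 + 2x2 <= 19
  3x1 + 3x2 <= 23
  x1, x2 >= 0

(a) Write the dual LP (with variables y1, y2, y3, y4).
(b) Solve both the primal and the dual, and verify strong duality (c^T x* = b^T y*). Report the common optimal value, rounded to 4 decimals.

The standard primal-dual pair for 'max c^T x s.t. A x <= b, x >= 0' is:
  Dual:  min b^T y  s.t.  A^T y >= c,  y >= 0.

So the dual LP is:
  minimize  10y1 + 5y2 + 19y3 + 23y4
  subject to:
    y1 + y3 + 3y4 >= 2
    y2 + 2y3 + 3y4 >= 1
    y1, y2, y3, y4 >= 0

Solving the primal: x* = (7.6667, 0).
  primal value c^T x* = 15.3333.
Solving the dual: y* = (0, 0, 0, 0.6667).
  dual value b^T y* = 15.3333.
Strong duality: c^T x* = b^T y*. Confirmed.

15.3333


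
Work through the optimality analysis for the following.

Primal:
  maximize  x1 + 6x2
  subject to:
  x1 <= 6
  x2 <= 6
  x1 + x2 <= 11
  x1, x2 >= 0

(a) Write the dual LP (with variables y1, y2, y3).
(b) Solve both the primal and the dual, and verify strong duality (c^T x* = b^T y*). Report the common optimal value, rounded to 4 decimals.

The standard primal-dual pair for 'max c^T x s.t. A x <= b, x >= 0' is:
  Dual:  min b^T y  s.t.  A^T y >= c,  y >= 0.

So the dual LP is:
  minimize  6y1 + 6y2 + 11y3
  subject to:
    y1 + y3 >= 1
    y2 + y3 >= 6
    y1, y2, y3 >= 0

Solving the primal: x* = (5, 6).
  primal value c^T x* = 41.
Solving the dual: y* = (0, 5, 1).
  dual value b^T y* = 41.
Strong duality: c^T x* = b^T y*. Confirmed.

41


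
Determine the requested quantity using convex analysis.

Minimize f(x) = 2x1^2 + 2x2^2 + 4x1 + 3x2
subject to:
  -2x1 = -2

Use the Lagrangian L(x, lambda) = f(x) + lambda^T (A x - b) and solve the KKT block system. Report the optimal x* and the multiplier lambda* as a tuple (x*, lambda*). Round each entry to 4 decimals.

Form the Lagrangian:
  L(x, lambda) = (1/2) x^T Q x + c^T x + lambda^T (A x - b)
Stationarity (grad_x L = 0): Q x + c + A^T lambda = 0.
Primal feasibility: A x = b.

This gives the KKT block system:
  [ Q   A^T ] [ x     ]   [-c ]
  [ A    0  ] [ lambda ] = [ b ]

Solving the linear system:
  x*      = (1, -0.75)
  lambda* = (4)
  f(x*)   = 4.875

x* = (1, -0.75), lambda* = (4)


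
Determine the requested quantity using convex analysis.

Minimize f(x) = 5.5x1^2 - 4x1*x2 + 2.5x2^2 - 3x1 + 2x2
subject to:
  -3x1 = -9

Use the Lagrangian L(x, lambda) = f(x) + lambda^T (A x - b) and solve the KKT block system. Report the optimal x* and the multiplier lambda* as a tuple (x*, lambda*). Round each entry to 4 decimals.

Form the Lagrangian:
  L(x, lambda) = (1/2) x^T Q x + c^T x + lambda^T (A x - b)
Stationarity (grad_x L = 0): Q x + c + A^T lambda = 0.
Primal feasibility: A x = b.

This gives the KKT block system:
  [ Q   A^T ] [ x     ]   [-c ]
  [ A    0  ] [ lambda ] = [ b ]

Solving the linear system:
  x*      = (3, 2)
  lambda* = (7.3333)
  f(x*)   = 30.5

x* = (3, 2), lambda* = (7.3333)


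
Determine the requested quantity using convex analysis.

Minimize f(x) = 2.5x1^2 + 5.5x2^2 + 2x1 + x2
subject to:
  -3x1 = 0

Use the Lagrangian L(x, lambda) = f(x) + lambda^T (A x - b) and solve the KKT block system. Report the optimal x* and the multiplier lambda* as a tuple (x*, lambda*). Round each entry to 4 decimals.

Form the Lagrangian:
  L(x, lambda) = (1/2) x^T Q x + c^T x + lambda^T (A x - b)
Stationarity (grad_x L = 0): Q x + c + A^T lambda = 0.
Primal feasibility: A x = b.

This gives the KKT block system:
  [ Q   A^T ] [ x     ]   [-c ]
  [ A    0  ] [ lambda ] = [ b ]

Solving the linear system:
  x*      = (0, -0.0909)
  lambda* = (0.6667)
  f(x*)   = -0.0455

x* = (0, -0.0909), lambda* = (0.6667)


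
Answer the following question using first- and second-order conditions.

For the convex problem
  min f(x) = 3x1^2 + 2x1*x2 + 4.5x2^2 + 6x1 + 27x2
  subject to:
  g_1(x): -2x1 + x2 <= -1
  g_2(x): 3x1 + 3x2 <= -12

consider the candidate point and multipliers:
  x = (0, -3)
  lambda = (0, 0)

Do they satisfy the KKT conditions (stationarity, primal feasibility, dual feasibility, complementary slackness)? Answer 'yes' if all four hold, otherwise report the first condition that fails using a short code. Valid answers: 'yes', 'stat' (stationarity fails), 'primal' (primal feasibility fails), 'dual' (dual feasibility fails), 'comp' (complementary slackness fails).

Gradient of f: grad f(x) = Q x + c = (0, 0)
Constraint values g_i(x) = a_i^T x - b_i:
  g_1((0, -3)) = -2
  g_2((0, -3)) = 3
Stationarity residual: grad f(x) + sum_i lambda_i a_i = (0, 0)
  -> stationarity OK
Primal feasibility (all g_i <= 0): FAILS
Dual feasibility (all lambda_i >= 0): OK
Complementary slackness (lambda_i * g_i(x) = 0 for all i): OK

Verdict: the first failing condition is primal_feasibility -> primal.

primal


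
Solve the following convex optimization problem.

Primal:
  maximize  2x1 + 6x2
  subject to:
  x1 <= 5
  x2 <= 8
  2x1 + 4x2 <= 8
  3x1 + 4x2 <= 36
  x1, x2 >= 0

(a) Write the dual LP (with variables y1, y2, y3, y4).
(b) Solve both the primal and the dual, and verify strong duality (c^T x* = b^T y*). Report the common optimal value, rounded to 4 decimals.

The standard primal-dual pair for 'max c^T x s.t. A x <= b, x >= 0' is:
  Dual:  min b^T y  s.t.  A^T y >= c,  y >= 0.

So the dual LP is:
  minimize  5y1 + 8y2 + 8y3 + 36y4
  subject to:
    y1 + 2y3 + 3y4 >= 2
    y2 + 4y3 + 4y4 >= 6
    y1, y2, y3, y4 >= 0

Solving the primal: x* = (0, 2).
  primal value c^T x* = 12.
Solving the dual: y* = (0, 0, 1.5, 0).
  dual value b^T y* = 12.
Strong duality: c^T x* = b^T y*. Confirmed.

12


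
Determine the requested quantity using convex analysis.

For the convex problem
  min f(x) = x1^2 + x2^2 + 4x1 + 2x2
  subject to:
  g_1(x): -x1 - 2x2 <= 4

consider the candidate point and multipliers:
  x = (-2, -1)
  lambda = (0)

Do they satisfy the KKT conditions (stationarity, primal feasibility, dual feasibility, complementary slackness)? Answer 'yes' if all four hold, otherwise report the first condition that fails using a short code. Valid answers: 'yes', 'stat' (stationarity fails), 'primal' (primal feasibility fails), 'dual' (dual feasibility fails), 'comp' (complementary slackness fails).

Gradient of f: grad f(x) = Q x + c = (0, 0)
Constraint values g_i(x) = a_i^T x - b_i:
  g_1((-2, -1)) = 0
Stationarity residual: grad f(x) + sum_i lambda_i a_i = (0, 0)
  -> stationarity OK
Primal feasibility (all g_i <= 0): OK
Dual feasibility (all lambda_i >= 0): OK
Complementary slackness (lambda_i * g_i(x) = 0 for all i): OK

Verdict: yes, KKT holds.

yes


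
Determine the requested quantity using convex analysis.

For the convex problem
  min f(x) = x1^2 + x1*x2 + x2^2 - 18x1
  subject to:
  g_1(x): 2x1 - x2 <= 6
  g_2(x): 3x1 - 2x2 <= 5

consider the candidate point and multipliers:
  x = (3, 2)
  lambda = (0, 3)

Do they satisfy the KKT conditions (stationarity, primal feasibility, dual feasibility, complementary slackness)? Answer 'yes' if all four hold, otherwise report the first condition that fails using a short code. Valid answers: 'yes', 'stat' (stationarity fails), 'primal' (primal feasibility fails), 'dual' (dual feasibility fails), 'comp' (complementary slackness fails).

Gradient of f: grad f(x) = Q x + c = (-10, 7)
Constraint values g_i(x) = a_i^T x - b_i:
  g_1((3, 2)) = -2
  g_2((3, 2)) = 0
Stationarity residual: grad f(x) + sum_i lambda_i a_i = (-1, 1)
  -> stationarity FAILS
Primal feasibility (all g_i <= 0): OK
Dual feasibility (all lambda_i >= 0): OK
Complementary slackness (lambda_i * g_i(x) = 0 for all i): OK

Verdict: the first failing condition is stationarity -> stat.

stat


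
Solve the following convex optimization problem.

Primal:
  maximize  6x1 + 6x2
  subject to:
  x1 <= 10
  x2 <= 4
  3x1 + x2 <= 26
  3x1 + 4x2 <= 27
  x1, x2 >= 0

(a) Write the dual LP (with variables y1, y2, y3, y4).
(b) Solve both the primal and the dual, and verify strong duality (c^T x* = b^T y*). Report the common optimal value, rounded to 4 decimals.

The standard primal-dual pair for 'max c^T x s.t. A x <= b, x >= 0' is:
  Dual:  min b^T y  s.t.  A^T y >= c,  y >= 0.

So the dual LP is:
  minimize  10y1 + 4y2 + 26y3 + 27y4
  subject to:
    y1 + 3y3 + 3y4 >= 6
    y2 + y3 + 4y4 >= 6
    y1, y2, y3, y4 >= 0

Solving the primal: x* = (8.5556, 0.3333).
  primal value c^T x* = 53.3333.
Solving the dual: y* = (0, 0, 0.6667, 1.3333).
  dual value b^T y* = 53.3333.
Strong duality: c^T x* = b^T y*. Confirmed.

53.3333


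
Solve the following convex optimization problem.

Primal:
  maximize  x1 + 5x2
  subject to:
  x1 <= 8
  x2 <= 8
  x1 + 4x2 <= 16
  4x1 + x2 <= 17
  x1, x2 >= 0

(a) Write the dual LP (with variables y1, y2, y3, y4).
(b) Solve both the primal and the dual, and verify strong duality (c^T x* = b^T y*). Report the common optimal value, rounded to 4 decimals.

The standard primal-dual pair for 'max c^T x s.t. A x <= b, x >= 0' is:
  Dual:  min b^T y  s.t.  A^T y >= c,  y >= 0.

So the dual LP is:
  minimize  8y1 + 8y2 + 16y3 + 17y4
  subject to:
    y1 + y3 + 4y4 >= 1
    y2 + 4y3 + y4 >= 5
    y1, y2, y3, y4 >= 0

Solving the primal: x* = (0, 4).
  primal value c^T x* = 20.
Solving the dual: y* = (0, 0, 1.25, 0).
  dual value b^T y* = 20.
Strong duality: c^T x* = b^T y*. Confirmed.

20


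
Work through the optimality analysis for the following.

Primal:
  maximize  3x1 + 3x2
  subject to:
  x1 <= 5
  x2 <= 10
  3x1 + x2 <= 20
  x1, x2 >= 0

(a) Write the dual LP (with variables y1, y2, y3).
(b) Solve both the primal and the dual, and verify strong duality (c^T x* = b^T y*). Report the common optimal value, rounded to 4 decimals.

The standard primal-dual pair for 'max c^T x s.t. A x <= b, x >= 0' is:
  Dual:  min b^T y  s.t.  A^T y >= c,  y >= 0.

So the dual LP is:
  minimize  5y1 + 10y2 + 20y3
  subject to:
    y1 + 3y3 >= 3
    y2 + y3 >= 3
    y1, y2, y3 >= 0

Solving the primal: x* = (3.3333, 10).
  primal value c^T x* = 40.
Solving the dual: y* = (0, 2, 1).
  dual value b^T y* = 40.
Strong duality: c^T x* = b^T y*. Confirmed.

40


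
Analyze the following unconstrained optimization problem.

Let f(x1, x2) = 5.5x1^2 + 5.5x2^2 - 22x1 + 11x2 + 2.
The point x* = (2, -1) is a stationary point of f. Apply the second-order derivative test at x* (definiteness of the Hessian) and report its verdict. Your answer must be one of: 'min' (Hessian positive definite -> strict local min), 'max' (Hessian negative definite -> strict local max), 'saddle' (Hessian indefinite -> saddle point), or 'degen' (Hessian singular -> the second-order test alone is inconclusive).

Compute the Hessian H = grad^2 f:
  H = [[11, 0], [0, 11]]
Verify stationarity: grad f(x*) = H x* + g = (0, 0).
Eigenvalues of H: 11, 11.
Both eigenvalues > 0, so H is positive definite -> x* is a strict local min.

min


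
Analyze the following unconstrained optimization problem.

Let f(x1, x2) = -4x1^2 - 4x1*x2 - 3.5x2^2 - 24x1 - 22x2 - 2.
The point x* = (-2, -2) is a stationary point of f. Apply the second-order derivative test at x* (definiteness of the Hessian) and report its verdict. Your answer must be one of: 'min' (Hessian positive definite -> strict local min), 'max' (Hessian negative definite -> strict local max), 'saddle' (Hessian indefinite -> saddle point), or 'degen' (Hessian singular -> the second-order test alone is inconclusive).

Compute the Hessian H = grad^2 f:
  H = [[-8, -4], [-4, -7]]
Verify stationarity: grad f(x*) = H x* + g = (0, 0).
Eigenvalues of H: -11.5311, -3.4689.
Both eigenvalues < 0, so H is negative definite -> x* is a strict local max.

max


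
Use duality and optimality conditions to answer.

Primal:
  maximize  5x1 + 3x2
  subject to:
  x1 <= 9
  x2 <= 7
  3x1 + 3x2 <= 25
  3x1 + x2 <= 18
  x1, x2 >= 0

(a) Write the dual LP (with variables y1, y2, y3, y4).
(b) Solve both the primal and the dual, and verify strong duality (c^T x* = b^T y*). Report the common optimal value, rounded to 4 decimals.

The standard primal-dual pair for 'max c^T x s.t. A x <= b, x >= 0' is:
  Dual:  min b^T y  s.t.  A^T y >= c,  y >= 0.

So the dual LP is:
  minimize  9y1 + 7y2 + 25y3 + 18y4
  subject to:
    y1 + 3y3 + 3y4 >= 5
    y2 + 3y3 + y4 >= 3
    y1, y2, y3, y4 >= 0

Solving the primal: x* = (4.8333, 3.5).
  primal value c^T x* = 34.6667.
Solving the dual: y* = (0, 0, 0.6667, 1).
  dual value b^T y* = 34.6667.
Strong duality: c^T x* = b^T y*. Confirmed.

34.6667


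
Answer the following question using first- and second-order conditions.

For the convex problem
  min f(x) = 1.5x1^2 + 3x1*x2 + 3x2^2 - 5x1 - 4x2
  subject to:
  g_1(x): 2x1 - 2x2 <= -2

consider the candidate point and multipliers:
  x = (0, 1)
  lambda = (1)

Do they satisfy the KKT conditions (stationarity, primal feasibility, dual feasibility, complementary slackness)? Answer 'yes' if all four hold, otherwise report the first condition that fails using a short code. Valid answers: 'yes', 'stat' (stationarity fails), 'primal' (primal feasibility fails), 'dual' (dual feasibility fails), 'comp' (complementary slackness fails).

Gradient of f: grad f(x) = Q x + c = (-2, 2)
Constraint values g_i(x) = a_i^T x - b_i:
  g_1((0, 1)) = 0
Stationarity residual: grad f(x) + sum_i lambda_i a_i = (0, 0)
  -> stationarity OK
Primal feasibility (all g_i <= 0): OK
Dual feasibility (all lambda_i >= 0): OK
Complementary slackness (lambda_i * g_i(x) = 0 for all i): OK

Verdict: yes, KKT holds.

yes


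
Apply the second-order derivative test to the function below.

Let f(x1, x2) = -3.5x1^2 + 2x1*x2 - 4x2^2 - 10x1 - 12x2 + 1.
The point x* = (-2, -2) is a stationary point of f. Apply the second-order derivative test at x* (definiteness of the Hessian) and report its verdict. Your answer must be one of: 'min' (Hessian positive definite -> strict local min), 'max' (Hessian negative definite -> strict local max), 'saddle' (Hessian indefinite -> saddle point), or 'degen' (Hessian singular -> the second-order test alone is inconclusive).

Compute the Hessian H = grad^2 f:
  H = [[-7, 2], [2, -8]]
Verify stationarity: grad f(x*) = H x* + g = (0, 0).
Eigenvalues of H: -9.5616, -5.4384.
Both eigenvalues < 0, so H is negative definite -> x* is a strict local max.

max


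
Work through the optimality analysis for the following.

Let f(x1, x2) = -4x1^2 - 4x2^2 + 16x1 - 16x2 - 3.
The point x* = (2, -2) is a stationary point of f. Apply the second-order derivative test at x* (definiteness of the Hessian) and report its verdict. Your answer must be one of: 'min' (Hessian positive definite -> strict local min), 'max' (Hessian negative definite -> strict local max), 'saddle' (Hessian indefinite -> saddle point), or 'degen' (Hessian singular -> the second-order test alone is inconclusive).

Compute the Hessian H = grad^2 f:
  H = [[-8, 0], [0, -8]]
Verify stationarity: grad f(x*) = H x* + g = (0, 0).
Eigenvalues of H: -8, -8.
Both eigenvalues < 0, so H is negative definite -> x* is a strict local max.

max


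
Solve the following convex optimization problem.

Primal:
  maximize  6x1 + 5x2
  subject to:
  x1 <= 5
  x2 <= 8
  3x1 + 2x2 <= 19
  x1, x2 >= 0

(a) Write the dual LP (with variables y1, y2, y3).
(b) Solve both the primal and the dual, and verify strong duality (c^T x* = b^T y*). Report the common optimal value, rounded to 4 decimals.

The standard primal-dual pair for 'max c^T x s.t. A x <= b, x >= 0' is:
  Dual:  min b^T y  s.t.  A^T y >= c,  y >= 0.

So the dual LP is:
  minimize  5y1 + 8y2 + 19y3
  subject to:
    y1 + 3y3 >= 6
    y2 + 2y3 >= 5
    y1, y2, y3 >= 0

Solving the primal: x* = (1, 8).
  primal value c^T x* = 46.
Solving the dual: y* = (0, 1, 2).
  dual value b^T y* = 46.
Strong duality: c^T x* = b^T y*. Confirmed.

46


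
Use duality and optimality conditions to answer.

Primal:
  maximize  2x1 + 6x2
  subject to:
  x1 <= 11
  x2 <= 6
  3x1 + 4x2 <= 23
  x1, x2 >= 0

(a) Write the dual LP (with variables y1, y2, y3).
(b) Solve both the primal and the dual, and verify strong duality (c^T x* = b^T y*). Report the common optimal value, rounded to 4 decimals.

The standard primal-dual pair for 'max c^T x s.t. A x <= b, x >= 0' is:
  Dual:  min b^T y  s.t.  A^T y >= c,  y >= 0.

So the dual LP is:
  minimize  11y1 + 6y2 + 23y3
  subject to:
    y1 + 3y3 >= 2
    y2 + 4y3 >= 6
    y1, y2, y3 >= 0

Solving the primal: x* = (0, 5.75).
  primal value c^T x* = 34.5.
Solving the dual: y* = (0, 0, 1.5).
  dual value b^T y* = 34.5.
Strong duality: c^T x* = b^T y*. Confirmed.

34.5


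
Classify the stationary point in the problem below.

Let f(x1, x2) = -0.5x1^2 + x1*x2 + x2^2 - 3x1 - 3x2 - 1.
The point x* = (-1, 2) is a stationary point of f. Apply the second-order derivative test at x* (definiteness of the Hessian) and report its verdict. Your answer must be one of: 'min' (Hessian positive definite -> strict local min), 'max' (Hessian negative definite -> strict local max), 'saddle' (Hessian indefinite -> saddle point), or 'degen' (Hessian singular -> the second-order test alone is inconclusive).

Compute the Hessian H = grad^2 f:
  H = [[-1, 1], [1, 2]]
Verify stationarity: grad f(x*) = H x* + g = (0, 0).
Eigenvalues of H: -1.3028, 2.3028.
Eigenvalues have mixed signs, so H is indefinite -> x* is a saddle point.

saddle


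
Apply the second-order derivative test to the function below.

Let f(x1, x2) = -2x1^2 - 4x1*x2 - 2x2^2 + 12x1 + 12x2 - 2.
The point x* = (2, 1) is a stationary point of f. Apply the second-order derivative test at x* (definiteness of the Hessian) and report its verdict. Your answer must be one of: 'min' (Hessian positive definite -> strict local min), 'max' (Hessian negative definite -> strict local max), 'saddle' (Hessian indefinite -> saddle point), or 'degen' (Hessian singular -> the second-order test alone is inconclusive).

Compute the Hessian H = grad^2 f:
  H = [[-4, -4], [-4, -4]]
Verify stationarity: grad f(x*) = H x* + g = (0, 0).
Eigenvalues of H: -8, 0.
H has a zero eigenvalue (singular; negative semidefinite but not definite), so H is neither positive definite, negative definite, nor indefinite. The second-order test alone is inconclusive -> degen.
(Indeed, f is constant along the null direction of H through x*, so x* is not a strict local extremum.)

degen


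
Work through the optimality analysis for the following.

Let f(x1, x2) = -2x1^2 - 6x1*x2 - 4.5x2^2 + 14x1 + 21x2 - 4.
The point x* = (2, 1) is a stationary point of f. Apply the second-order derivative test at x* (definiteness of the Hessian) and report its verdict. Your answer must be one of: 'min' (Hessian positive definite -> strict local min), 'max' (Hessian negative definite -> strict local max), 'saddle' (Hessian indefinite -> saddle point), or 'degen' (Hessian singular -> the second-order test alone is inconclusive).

Compute the Hessian H = grad^2 f:
  H = [[-4, -6], [-6, -9]]
Verify stationarity: grad f(x*) = H x* + g = (0, 0).
Eigenvalues of H: -13, 0.
H has a zero eigenvalue (singular; negative semidefinite but not definite), so H is neither positive definite, negative definite, nor indefinite. The second-order test alone is inconclusive -> degen.
(Indeed, f is constant along the null direction of H through x*, so x* is not a strict local extremum.)

degen


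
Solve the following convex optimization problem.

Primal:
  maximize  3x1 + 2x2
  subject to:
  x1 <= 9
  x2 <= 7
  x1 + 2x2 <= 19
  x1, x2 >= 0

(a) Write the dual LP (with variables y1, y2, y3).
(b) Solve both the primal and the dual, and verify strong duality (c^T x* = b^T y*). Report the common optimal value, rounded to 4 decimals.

The standard primal-dual pair for 'max c^T x s.t. A x <= b, x >= 0' is:
  Dual:  min b^T y  s.t.  A^T y >= c,  y >= 0.

So the dual LP is:
  minimize  9y1 + 7y2 + 19y3
  subject to:
    y1 + y3 >= 3
    y2 + 2y3 >= 2
    y1, y2, y3 >= 0

Solving the primal: x* = (9, 5).
  primal value c^T x* = 37.
Solving the dual: y* = (2, 0, 1).
  dual value b^T y* = 37.
Strong duality: c^T x* = b^T y*. Confirmed.

37


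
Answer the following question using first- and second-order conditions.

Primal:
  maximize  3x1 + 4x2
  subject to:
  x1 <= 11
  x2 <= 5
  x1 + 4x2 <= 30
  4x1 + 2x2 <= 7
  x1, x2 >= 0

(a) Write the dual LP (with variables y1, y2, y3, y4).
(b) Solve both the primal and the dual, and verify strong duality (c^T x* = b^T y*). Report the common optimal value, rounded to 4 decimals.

The standard primal-dual pair for 'max c^T x s.t. A x <= b, x >= 0' is:
  Dual:  min b^T y  s.t.  A^T y >= c,  y >= 0.

So the dual LP is:
  minimize  11y1 + 5y2 + 30y3 + 7y4
  subject to:
    y1 + y3 + 4y4 >= 3
    y2 + 4y3 + 2y4 >= 4
    y1, y2, y3, y4 >= 0

Solving the primal: x* = (0, 3.5).
  primal value c^T x* = 14.
Solving the dual: y* = (0, 0, 0, 2).
  dual value b^T y* = 14.
Strong duality: c^T x* = b^T y*. Confirmed.

14


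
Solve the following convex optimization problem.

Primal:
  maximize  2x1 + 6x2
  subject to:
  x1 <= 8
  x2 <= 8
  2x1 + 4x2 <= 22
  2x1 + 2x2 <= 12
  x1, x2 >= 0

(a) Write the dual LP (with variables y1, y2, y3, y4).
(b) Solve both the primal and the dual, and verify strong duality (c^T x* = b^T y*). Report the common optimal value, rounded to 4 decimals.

The standard primal-dual pair for 'max c^T x s.t. A x <= b, x >= 0' is:
  Dual:  min b^T y  s.t.  A^T y >= c,  y >= 0.

So the dual LP is:
  minimize  8y1 + 8y2 + 22y3 + 12y4
  subject to:
    y1 + 2y3 + 2y4 >= 2
    y2 + 4y3 + 2y4 >= 6
    y1, y2, y3, y4 >= 0

Solving the primal: x* = (0, 5.5).
  primal value c^T x* = 33.
Solving the dual: y* = (0, 0, 1.5, 0).
  dual value b^T y* = 33.
Strong duality: c^T x* = b^T y*. Confirmed.

33


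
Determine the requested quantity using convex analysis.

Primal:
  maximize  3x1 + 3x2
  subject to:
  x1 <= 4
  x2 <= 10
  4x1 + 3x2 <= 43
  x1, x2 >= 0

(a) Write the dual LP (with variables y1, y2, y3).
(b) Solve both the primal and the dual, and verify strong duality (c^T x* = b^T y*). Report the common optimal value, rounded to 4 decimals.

The standard primal-dual pair for 'max c^T x s.t. A x <= b, x >= 0' is:
  Dual:  min b^T y  s.t.  A^T y >= c,  y >= 0.

So the dual LP is:
  minimize  4y1 + 10y2 + 43y3
  subject to:
    y1 + 4y3 >= 3
    y2 + 3y3 >= 3
    y1, y2, y3 >= 0

Solving the primal: x* = (3.25, 10).
  primal value c^T x* = 39.75.
Solving the dual: y* = (0, 0.75, 0.75).
  dual value b^T y* = 39.75.
Strong duality: c^T x* = b^T y*. Confirmed.

39.75
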